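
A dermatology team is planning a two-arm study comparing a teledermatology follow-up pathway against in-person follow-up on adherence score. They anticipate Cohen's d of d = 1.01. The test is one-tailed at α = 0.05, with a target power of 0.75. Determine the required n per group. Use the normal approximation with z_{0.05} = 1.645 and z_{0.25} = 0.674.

n = 11 per group

For two independent groups with equal n: n = 2·((z_{α} + z_β) / d)².
z_{α} + z_β = 1.645 + 0.674 = 2.319.
n = 2 × (2.319 / 1.01)² = 2 × 2.296² = 2 × 5.27 = 10.5.
Round up to the next whole participant.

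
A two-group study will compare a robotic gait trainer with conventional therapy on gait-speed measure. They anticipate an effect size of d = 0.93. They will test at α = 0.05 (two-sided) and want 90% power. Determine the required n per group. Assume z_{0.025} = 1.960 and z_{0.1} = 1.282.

For two independent groups with equal n: n = 2·((z_{α/2} + z_β) / d)².
z_{α/2} + z_β = 1.960 + 1.282 = 3.242.
n = 2 × (3.242 / 0.93)² = 2 × 3.486² = 2 × 12.15 = 24.3.
Round up to the next whole participant.

n = 25 per group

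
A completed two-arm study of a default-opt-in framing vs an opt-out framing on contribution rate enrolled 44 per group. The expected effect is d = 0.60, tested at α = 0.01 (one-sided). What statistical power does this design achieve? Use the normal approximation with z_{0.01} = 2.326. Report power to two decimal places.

For two equal groups, power = Φ(d·√(n/2) − z_{α}).
d·√(n/2) = 0.60 × √(44/2) = 0.60 × 4.690 = 2.814.
z_β = 2.814 − 2.326 = 0.488.
Power = Φ(0.488) = 0.687.

power ≈ 0.69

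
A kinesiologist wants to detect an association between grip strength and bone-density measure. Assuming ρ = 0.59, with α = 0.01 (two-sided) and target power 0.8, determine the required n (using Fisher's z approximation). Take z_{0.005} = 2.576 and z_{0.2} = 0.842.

Fisher's z: C = ½·ln((1+r)/(1−r)) = ½·ln(3.8780) = 0.6777.
n = ((z_{α/2} + z_β)/C)² + 3.
(2.576 + 0.842) / 0.6777 = 3.418 / 0.6777 = 5.044.
n = 5.044² + 3 = 25.44 + 3 = 28.4.
Round up.

n = 29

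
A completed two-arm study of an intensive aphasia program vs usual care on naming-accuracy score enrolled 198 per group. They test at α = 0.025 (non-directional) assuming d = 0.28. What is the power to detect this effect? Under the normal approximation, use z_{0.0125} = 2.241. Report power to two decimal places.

For two equal groups, power = Φ(d·√(n/2) − z_{α/2}).
d·√(n/2) = 0.28 × √(198/2) = 0.28 × 9.950 = 2.786.
z_β = 2.786 − 2.241 = 0.545.
Power = Φ(0.545) = 0.707.

power ≈ 0.71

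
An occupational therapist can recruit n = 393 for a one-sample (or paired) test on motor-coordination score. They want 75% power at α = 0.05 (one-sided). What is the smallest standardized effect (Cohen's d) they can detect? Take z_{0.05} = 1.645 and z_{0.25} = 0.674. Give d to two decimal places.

For a single sample (or paired design) of n = 393: d_min = (z_{α} + z_β)/√n.
z-sum = 1.645 + 0.674 = 2.319.
d_min = 2.319 / √393 = 2.319 / 19.824 = 0.117.

d_min ≈ 0.12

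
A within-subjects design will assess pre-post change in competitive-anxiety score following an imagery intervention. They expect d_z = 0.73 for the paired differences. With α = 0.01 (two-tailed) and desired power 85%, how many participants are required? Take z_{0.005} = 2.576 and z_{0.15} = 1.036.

For a paired (one-sample on differences) test: n = ((z_{α/2} + z_β) / d)².
z_{α/2} + z_β = 2.576 + 1.036 = 3.612.
n = (3.612 / 0.73)² = 4.948² = 24.48.
Round up.

n = 25 pairs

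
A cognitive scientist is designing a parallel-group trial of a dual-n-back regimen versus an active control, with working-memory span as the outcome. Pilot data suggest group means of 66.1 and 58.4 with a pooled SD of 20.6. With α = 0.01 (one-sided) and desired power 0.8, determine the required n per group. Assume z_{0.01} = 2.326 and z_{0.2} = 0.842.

n = 144 per group

Cohen's d = |M₁ − M₂| / SD_pooled = |66.1 − 58.4| / 20.6 = 7.7 / 20.6 = 0.374.
For two independent groups with equal n: n = 2·((z_{α} + z_β) / d)².
z_{α} + z_β = 2.326 + 0.842 = 3.168.
n = 2 × (3.168 / 0.374)² = 2 × 8.471² = 2 × 71.75 = 143.5.
Round up to the next whole participant.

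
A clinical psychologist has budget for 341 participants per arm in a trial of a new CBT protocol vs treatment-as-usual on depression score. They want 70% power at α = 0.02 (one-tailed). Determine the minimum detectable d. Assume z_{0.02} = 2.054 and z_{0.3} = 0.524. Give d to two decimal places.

For two independent groups of n = 341 each: d_min = (z_{α} + z_β)·√(2/n).
z-sum = 2.054 + 0.524 = 2.578.
d_min = 2.578 × √(2/341) = 2.578 × 0.0766 = 0.197.

d_min ≈ 0.20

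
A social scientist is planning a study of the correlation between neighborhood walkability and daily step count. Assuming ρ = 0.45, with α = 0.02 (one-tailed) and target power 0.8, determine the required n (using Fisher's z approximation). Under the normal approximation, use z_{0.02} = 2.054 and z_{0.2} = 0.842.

n = 39

Fisher's z: C = ½·ln((1+r)/(1−r)) = ½·ln(2.6364) = 0.4847.
n = ((z_{α} + z_β)/C)² + 3.
(2.054 + 0.842) / 0.4847 = 2.896 / 0.4847 = 5.975.
n = 5.975² + 3 = 35.70 + 3 = 38.7.
Round up.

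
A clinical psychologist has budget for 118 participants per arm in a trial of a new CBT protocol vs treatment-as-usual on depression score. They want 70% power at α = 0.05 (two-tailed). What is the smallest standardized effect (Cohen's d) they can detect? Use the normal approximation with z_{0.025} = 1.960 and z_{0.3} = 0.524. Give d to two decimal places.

d_min ≈ 0.32

For two independent groups of n = 118 each: d_min = (z_{α/2} + z_β)·√(2/n).
z-sum = 1.960 + 0.524 = 2.484.
d_min = 2.484 × √(2/118) = 2.484 × 0.1302 = 0.323.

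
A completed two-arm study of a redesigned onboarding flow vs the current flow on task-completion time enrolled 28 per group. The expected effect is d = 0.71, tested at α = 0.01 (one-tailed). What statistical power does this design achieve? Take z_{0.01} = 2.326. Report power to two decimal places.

power ≈ 0.63

For two equal groups, power = Φ(d·√(n/2) − z_{α}).
d·√(n/2) = 0.71 × √(28/2) = 0.71 × 3.742 = 2.657.
z_β = 2.657 − 2.326 = 0.331.
Power = Φ(0.331) = 0.630.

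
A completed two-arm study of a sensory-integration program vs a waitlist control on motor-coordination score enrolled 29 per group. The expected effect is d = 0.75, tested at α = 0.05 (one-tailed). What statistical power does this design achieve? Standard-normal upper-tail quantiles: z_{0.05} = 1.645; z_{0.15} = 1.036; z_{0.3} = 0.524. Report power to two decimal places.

For two equal groups, power = Φ(d·√(n/2) − z_{α}).
d·√(n/2) = 0.75 × √(29/2) = 0.75 × 3.808 = 2.856.
z_β = 2.856 − 1.645 = 1.211.
Power = Φ(1.211) = 0.887.

power ≈ 0.89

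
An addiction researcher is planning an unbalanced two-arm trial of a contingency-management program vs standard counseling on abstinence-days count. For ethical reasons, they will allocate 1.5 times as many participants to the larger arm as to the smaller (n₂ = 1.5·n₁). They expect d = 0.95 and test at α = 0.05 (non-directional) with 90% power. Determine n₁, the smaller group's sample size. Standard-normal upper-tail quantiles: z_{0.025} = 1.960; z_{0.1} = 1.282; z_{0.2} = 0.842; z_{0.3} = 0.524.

n₁ = 20

With allocation ratio k = n₂/n₁ = 1.5, Var(x̄₁−x̄₂) = σ²(1/n₁ + 1/(k·n₁)) = σ²·(k+1)/(k·n₁).
So n₁ = (1 + 1/k)·((z_{α/2} + z_β)/d)² = 1.667 × (3.242/0.95)².
n₁ = 1.667 × 11.65 = 19.4.
Round up: n₁ = 20, giving n₂ = 1.5 × 20 = 30.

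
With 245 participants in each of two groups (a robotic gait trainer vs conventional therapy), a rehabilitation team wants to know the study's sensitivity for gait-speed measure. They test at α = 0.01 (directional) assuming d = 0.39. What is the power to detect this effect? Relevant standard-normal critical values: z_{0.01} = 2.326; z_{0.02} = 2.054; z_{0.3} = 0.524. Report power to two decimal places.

power ≈ 0.98

For two equal groups, power = Φ(d·√(n/2) − z_{α}).
d·√(n/2) = 0.39 × √(245/2) = 0.39 × 11.068 = 4.317.
z_β = 4.317 − 2.326 = 1.991.
Power = Φ(1.991) = 0.977.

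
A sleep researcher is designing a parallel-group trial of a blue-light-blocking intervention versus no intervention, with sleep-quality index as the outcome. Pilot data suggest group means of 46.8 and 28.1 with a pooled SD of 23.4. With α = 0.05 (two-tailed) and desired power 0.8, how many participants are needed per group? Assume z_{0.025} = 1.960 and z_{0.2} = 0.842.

n = 25 per group

Cohen's d = |M₁ − M₂| / SD_pooled = |46.8 − 28.1| / 23.4 = 18.7 / 23.4 = 0.799.
For two independent groups with equal n: n = 2·((z_{α/2} + z_β) / d)².
z_{α/2} + z_β = 1.960 + 0.842 = 2.802.
n = 2 × (2.802 / 0.799)² = 2 × 3.507² = 2 × 12.30 = 24.6.
Round up to the next whole participant.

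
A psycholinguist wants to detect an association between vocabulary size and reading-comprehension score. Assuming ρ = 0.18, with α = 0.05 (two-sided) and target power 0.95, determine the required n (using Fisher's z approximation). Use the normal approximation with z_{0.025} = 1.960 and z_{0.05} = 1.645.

Fisher's z: C = ½·ln((1+r)/(1−r)) = ½·ln(1.4390) = 0.1820.
n = ((z_{α/2} + z_β)/C)² + 3.
(1.960 + 1.645) / 0.1820 = 3.605 / 0.1820 = 19.808.
n = 19.808² + 3 = 392.34 + 3 = 395.3.
Round up.

n = 396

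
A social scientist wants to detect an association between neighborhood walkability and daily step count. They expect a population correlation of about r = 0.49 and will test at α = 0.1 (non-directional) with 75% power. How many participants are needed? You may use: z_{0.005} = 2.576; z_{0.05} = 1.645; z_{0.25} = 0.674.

Fisher's z: C = ½·ln((1+r)/(1−r)) = ½·ln(2.9216) = 0.5361.
n = ((z_{α/2} + z_β)/C)² + 3.
(1.645 + 0.674) / 0.5361 = 2.319 / 0.5361 = 4.326.
n = 4.326² + 3 = 18.71 + 3 = 21.7.
Round up.

n = 22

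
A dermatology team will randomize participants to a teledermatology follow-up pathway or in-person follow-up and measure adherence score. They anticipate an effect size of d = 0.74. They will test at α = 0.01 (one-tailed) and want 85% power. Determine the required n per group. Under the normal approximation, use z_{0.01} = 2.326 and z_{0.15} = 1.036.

For two independent groups with equal n: n = 2·((z_{α} + z_β) / d)².
z_{α} + z_β = 2.326 + 1.036 = 3.362.
n = 2 × (3.362 / 0.74)² = 2 × 4.543² = 2 × 20.64 = 41.3.
Round up to the next whole participant.

n = 42 per group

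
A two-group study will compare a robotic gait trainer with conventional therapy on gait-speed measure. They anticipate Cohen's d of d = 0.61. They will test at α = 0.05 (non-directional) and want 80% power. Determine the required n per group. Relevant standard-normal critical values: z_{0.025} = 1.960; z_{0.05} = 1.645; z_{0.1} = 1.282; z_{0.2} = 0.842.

n = 43 per group

For two independent groups with equal n: n = 2·((z_{α/2} + z_β) / d)².
z_{α/2} + z_β = 1.960 + 0.842 = 2.802.
n = 2 × (2.802 / 0.61)² = 2 × 4.593² = 2 × 21.10 = 42.2.
Round up to the next whole participant.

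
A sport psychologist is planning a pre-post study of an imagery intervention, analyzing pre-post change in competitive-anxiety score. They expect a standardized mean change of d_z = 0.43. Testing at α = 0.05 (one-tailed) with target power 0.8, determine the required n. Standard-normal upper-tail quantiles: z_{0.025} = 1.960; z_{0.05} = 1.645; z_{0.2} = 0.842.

n = 34 pairs

For a paired (one-sample on differences) test: n = ((z_{α} + z_β) / d)².
z_{α} + z_β = 1.645 + 0.842 = 2.487.
n = (2.487 / 0.43)² = 5.784² = 33.45.
Round up.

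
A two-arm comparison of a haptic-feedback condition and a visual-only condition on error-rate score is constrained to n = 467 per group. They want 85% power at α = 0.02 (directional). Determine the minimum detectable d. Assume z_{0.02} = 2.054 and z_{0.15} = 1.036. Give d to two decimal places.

d_min ≈ 0.20

For two independent groups of n = 467 each: d_min = (z_{α} + z_β)·√(2/n).
z-sum = 2.054 + 1.036 = 3.090.
d_min = 3.090 × √(2/467) = 3.090 × 0.0654 = 0.202.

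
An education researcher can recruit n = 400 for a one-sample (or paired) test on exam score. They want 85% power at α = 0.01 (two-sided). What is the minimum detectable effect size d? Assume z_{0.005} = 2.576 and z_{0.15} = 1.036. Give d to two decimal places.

For a single sample (or paired design) of n = 400: d_min = (z_{α/2} + z_β)/√n.
z-sum = 2.576 + 1.036 = 3.612.
d_min = 3.612 / √400 = 3.612 / 20.000 = 0.181.

d_min ≈ 0.18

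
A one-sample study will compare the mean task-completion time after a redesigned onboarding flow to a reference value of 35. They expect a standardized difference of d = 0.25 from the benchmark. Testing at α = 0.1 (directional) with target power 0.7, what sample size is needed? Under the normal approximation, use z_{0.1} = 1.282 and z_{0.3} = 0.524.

n = 53

For a one-sample test: n = ((z_{α} + z_β) / d)².
z_{α} + z_β = 1.282 + 0.524 = 1.806.
n = (1.806 / 0.25)² = 7.224² = 52.19.
Round up.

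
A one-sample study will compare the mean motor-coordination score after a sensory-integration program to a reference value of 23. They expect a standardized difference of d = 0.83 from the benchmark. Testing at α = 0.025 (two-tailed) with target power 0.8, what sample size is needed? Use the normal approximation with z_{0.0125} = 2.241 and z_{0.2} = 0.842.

n = 14

For a one-sample test: n = ((z_{α/2} + z_β) / d)².
z_{α/2} + z_β = 2.241 + 0.842 = 3.083.
n = (3.083 / 0.83)² = 3.714² = 13.80.
Round up.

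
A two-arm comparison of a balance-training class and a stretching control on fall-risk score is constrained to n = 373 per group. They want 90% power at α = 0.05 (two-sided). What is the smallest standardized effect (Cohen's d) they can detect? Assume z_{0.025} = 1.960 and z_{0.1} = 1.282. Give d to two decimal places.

d_min ≈ 0.24

For two independent groups of n = 373 each: d_min = (z_{α/2} + z_β)·√(2/n).
z-sum = 1.960 + 1.282 = 3.242.
d_min = 3.242 × √(2/373) = 3.242 × 0.0732 = 0.237.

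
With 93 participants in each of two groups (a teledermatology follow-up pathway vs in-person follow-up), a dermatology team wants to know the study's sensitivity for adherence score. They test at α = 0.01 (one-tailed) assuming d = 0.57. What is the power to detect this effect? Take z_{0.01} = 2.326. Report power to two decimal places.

For two equal groups, power = Φ(d·√(n/2) − z_{α}).
d·√(n/2) = 0.57 × √(93/2) = 0.57 × 6.819 = 3.887.
z_β = 3.887 − 2.326 = 1.561.
Power = Φ(1.561) = 0.941.

power ≈ 0.94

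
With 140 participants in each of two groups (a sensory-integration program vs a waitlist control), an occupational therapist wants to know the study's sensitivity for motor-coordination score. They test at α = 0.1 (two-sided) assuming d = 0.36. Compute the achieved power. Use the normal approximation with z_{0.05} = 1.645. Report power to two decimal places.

power ≈ 0.91

For two equal groups, power = Φ(d·√(n/2) − z_{α/2}).
d·√(n/2) = 0.36 × √(140/2) = 0.36 × 8.367 = 3.012.
z_β = 3.012 − 1.645 = 1.367.
Power = Φ(1.367) = 0.914.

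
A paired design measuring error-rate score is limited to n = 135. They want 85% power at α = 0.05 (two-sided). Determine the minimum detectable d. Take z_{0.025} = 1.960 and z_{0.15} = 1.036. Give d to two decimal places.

d_min ≈ 0.26

For a single sample (or paired design) of n = 135: d_min = (z_{α/2} + z_β)/√n.
z-sum = 1.960 + 1.036 = 2.996.
d_min = 2.996 / √135 = 2.996 / 11.619 = 0.258.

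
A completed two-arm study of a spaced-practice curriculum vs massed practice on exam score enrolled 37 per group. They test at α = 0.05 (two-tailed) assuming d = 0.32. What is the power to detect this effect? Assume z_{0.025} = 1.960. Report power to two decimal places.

For two equal groups, power = Φ(d·√(n/2) − z_{α/2}).
d·√(n/2) = 0.32 × √(37/2) = 0.32 × 4.301 = 1.376.
z_β = 1.376 − 1.960 = -0.584.
Power = Φ(-0.584) = 0.280.

power ≈ 0.28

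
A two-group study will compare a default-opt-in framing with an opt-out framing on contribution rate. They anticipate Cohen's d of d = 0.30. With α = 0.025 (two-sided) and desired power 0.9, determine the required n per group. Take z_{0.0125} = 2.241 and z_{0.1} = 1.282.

For two independent groups with equal n: n = 2·((z_{α/2} + z_β) / d)².
z_{α/2} + z_β = 2.241 + 1.282 = 3.523.
n = 2 × (3.523 / 0.30)² = 2 × 11.743² = 2 × 137.91 = 275.8.
Round up to the next whole participant.

n = 276 per group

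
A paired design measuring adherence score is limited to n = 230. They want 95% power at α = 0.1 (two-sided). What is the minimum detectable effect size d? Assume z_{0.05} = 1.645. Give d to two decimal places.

d_min ≈ 0.22

For a single sample (or paired design) of n = 230: d_min = (z_{α/2} + z_β)/√n.
z-sum = 1.645 + 1.645 = 3.290.
d_min = 3.290 / √230 = 3.290 / 15.166 = 0.217.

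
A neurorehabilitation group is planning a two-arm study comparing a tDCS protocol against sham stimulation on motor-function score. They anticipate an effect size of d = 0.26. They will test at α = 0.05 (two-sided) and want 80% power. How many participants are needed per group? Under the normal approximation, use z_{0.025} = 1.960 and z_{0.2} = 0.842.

For two independent groups with equal n: n = 2·((z_{α/2} + z_β) / d)².
z_{α/2} + z_β = 1.960 + 0.842 = 2.802.
n = 2 × (2.802 / 0.26)² = 2 × 10.777² = 2 × 116.14 = 232.3.
Round up to the next whole participant.

n = 233 per group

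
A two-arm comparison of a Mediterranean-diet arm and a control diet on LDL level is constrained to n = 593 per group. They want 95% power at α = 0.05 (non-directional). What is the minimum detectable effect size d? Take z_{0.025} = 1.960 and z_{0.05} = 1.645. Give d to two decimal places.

d_min ≈ 0.21

For two independent groups of n = 593 each: d_min = (z_{α/2} + z_β)·√(2/n).
z-sum = 1.960 + 1.645 = 3.605.
d_min = 3.605 × √(2/593) = 3.605 × 0.0581 = 0.209.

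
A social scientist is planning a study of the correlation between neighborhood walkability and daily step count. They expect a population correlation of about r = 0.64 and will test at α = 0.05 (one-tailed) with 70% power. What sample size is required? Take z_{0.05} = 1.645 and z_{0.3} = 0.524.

Fisher's z: C = ½·ln((1+r)/(1−r)) = ½·ln(4.5556) = 0.7582.
n = ((z_{α} + z_β)/C)² + 3.
(1.645 + 0.524) / 0.7582 = 2.169 / 0.7582 = 2.861.
n = 2.861² + 3 = 8.18 + 3 = 11.2.
Round up.

n = 12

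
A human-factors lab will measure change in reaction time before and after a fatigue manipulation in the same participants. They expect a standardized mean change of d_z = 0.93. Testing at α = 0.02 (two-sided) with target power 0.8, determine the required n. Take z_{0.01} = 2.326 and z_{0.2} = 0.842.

n = 12 pairs

For a paired (one-sample on differences) test: n = ((z_{α/2} + z_β) / d)².
z_{α/2} + z_β = 2.326 + 0.842 = 3.168.
n = (3.168 / 0.93)² = 3.406² = 11.60.
Round up.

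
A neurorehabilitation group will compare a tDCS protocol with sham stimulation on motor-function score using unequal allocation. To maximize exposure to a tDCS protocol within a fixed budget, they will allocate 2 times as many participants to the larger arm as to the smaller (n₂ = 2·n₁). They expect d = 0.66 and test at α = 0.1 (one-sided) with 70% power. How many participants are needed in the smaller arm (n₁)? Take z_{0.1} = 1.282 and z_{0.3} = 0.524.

n₁ = 12

With allocation ratio k = n₂/n₁ = 2, Var(x̄₁−x̄₂) = σ²(1/n₁ + 1/(k·n₁)) = σ²·(k+1)/(k·n₁).
So n₁ = (1 + 1/k)·((z_{α} + z_β)/d)² = 1.500 × (1.806/0.66)².
n₁ = 1.500 × 7.49 = 11.2.
Round up: n₁ = 12, giving n₂ = 2 × 12 = 24.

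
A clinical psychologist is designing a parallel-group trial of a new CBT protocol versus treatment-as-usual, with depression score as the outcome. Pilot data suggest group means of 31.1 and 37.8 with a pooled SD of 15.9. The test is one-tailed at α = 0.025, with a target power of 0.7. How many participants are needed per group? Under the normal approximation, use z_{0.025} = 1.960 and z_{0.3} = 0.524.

Cohen's d = |M₁ − M₂| / SD_pooled = |31.1 − 37.8| / 15.9 = 6.7 / 15.9 = 0.421.
For two independent groups with equal n: n = 2·((z_{α} + z_β) / d)².
z_{α} + z_β = 1.960 + 0.524 = 2.484.
n = 2 × (2.484 / 0.421)² = 2 × 5.900² = 2 × 34.81 = 69.6.
Round up to the next whole participant.

n = 70 per group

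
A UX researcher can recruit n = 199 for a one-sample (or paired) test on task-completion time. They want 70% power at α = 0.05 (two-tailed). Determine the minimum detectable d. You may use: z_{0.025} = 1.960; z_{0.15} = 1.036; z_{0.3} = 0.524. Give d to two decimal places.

d_min ≈ 0.18

For a single sample (or paired design) of n = 199: d_min = (z_{α/2} + z_β)/√n.
z-sum = 1.960 + 0.524 = 2.484.
d_min = 2.484 / √199 = 2.484 / 14.107 = 0.176.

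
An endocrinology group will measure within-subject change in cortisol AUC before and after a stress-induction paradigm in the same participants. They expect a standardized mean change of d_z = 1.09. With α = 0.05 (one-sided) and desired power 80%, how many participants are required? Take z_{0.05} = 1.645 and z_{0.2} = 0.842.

n = 6 pairs

For a paired (one-sample on differences) test: n = ((z_{α} + z_β) / d)².
z_{α} + z_β = 1.645 + 0.842 = 2.487.
n = (2.487 / 1.09)² = 2.282² = 5.21.
Round up.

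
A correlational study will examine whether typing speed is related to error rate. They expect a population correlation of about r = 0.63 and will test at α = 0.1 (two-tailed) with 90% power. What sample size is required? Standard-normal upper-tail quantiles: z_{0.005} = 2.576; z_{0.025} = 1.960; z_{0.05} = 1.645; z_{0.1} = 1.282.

Fisher's z: C = ½·ln((1+r)/(1−r)) = ½·ln(4.4054) = 0.7414.
n = ((z_{α/2} + z_β)/C)² + 3.
(1.645 + 1.282) / 0.7414 = 2.927 / 0.7414 = 3.948.
n = 3.948² + 3 = 15.59 + 3 = 18.6.
Round up.

n = 19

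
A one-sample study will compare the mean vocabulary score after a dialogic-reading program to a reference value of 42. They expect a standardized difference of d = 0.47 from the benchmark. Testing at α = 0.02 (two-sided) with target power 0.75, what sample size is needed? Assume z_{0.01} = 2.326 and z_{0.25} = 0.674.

For a one-sample test: n = ((z_{α/2} + z_β) / d)².
z_{α/2} + z_β = 2.326 + 0.674 = 3.000.
n = (3.000 / 0.47)² = 6.383² = 40.74.
Round up.

n = 41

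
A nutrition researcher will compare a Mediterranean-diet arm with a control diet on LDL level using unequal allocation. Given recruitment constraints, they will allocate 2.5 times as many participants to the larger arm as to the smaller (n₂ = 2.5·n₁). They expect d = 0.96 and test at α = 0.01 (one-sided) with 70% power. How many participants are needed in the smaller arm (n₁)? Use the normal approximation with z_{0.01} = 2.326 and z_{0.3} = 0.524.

n₁ = 13

With allocation ratio k = n₂/n₁ = 2.5, Var(x̄₁−x̄₂) = σ²(1/n₁ + 1/(k·n₁)) = σ²·(k+1)/(k·n₁).
So n₁ = (1 + 1/k)·((z_{α} + z_β)/d)² = 1.400 × (2.850/0.96)².
n₁ = 1.400 × 8.81 = 12.3.
Round up: n₁ = 13, giving n₂ = ⌈2.5 × 13⌉ = ⌈32.5⌉ = 33.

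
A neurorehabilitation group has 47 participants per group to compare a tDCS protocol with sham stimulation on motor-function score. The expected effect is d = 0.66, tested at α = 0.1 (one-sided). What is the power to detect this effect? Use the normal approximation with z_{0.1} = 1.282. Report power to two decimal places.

power ≈ 0.97

For two equal groups, power = Φ(d·√(n/2) − z_{α}).
d·√(n/2) = 0.66 × √(47/2) = 0.66 × 4.848 = 3.199.
z_β = 3.199 − 1.282 = 1.917.
Power = Φ(1.917) = 0.972.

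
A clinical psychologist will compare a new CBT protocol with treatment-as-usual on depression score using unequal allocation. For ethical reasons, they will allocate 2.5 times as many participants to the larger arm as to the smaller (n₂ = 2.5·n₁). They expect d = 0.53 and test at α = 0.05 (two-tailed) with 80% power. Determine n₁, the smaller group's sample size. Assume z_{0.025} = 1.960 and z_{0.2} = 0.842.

With allocation ratio k = n₂/n₁ = 2.5, Var(x̄₁−x̄₂) = σ²(1/n₁ + 1/(k·n₁)) = σ²·(k+1)/(k·n₁).
So n₁ = (1 + 1/k)·((z_{α/2} + z_β)/d)² = 1.400 × (2.802/0.53)².
n₁ = 1.400 × 27.95 = 39.1.
Round up: n₁ = 40, giving n₂ = 2.5 × 40 = 100.

n₁ = 40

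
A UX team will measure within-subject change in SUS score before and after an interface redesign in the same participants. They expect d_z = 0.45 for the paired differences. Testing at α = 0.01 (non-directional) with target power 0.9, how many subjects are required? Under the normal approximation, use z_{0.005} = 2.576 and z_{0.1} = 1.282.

For a paired (one-sample on differences) test: n = ((z_{α/2} + z_β) / d)².
z_{α/2} + z_β = 2.576 + 1.282 = 3.858.
n = (3.858 / 0.45)² = 8.573² = 73.50.
Round up.

n = 74 pairs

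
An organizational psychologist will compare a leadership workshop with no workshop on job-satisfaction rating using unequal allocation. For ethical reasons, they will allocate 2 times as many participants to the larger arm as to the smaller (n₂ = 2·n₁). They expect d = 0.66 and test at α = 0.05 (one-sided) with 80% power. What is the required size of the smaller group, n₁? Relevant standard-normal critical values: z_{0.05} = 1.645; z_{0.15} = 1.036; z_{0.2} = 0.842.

With allocation ratio k = n₂/n₁ = 2, Var(x̄₁−x̄₂) = σ²(1/n₁ + 1/(k·n₁)) = σ²·(k+1)/(k·n₁).
So n₁ = (1 + 1/k)·((z_{α} + z_β)/d)² = 1.500 × (2.487/0.66)².
n₁ = 1.500 × 14.20 = 21.3.
Round up: n₁ = 22, giving n₂ = 2 × 22 = 44.

n₁ = 22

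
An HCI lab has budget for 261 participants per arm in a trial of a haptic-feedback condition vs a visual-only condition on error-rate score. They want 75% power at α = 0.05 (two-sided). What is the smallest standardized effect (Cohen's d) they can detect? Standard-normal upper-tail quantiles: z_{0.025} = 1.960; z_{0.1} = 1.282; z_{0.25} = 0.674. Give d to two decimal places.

For two independent groups of n = 261 each: d_min = (z_{α/2} + z_β)·√(2/n).
z-sum = 1.960 + 0.674 = 2.634.
d_min = 2.634 × √(2/261) = 2.634 × 0.0875 = 0.231.

d_min ≈ 0.23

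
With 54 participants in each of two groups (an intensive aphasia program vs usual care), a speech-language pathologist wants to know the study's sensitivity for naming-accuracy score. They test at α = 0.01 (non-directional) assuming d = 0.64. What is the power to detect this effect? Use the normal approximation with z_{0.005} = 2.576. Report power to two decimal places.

power ≈ 0.77

For two equal groups, power = Φ(d·√(n/2) − z_{α/2}).
d·√(n/2) = 0.64 × √(54/2) = 0.64 × 5.196 = 3.326.
z_β = 3.326 − 2.576 = 0.750.
Power = Φ(0.750) = 0.773.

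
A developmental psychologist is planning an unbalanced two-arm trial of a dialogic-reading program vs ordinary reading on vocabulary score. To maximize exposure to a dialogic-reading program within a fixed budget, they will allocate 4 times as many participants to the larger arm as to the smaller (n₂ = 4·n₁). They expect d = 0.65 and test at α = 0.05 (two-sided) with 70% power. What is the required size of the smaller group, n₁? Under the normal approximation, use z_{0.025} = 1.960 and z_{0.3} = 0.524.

With allocation ratio k = n₂/n₁ = 4, Var(x̄₁−x̄₂) = σ²(1/n₁ + 1/(k·n₁)) = σ²·(k+1)/(k·n₁).
So n₁ = (1 + 1/k)·((z_{α/2} + z_β)/d)² = 1.250 × (2.484/0.65)².
n₁ = 1.250 × 14.60 = 18.3.
Round up: n₁ = 19, giving n₂ = 4 × 19 = 76.

n₁ = 19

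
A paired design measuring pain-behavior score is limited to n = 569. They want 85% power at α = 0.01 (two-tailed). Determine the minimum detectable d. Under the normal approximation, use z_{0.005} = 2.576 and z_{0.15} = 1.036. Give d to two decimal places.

For a single sample (or paired design) of n = 569: d_min = (z_{α/2} + z_β)/√n.
z-sum = 2.576 + 1.036 = 3.612.
d_min = 3.612 / √569 = 3.612 / 23.854 = 0.151.

d_min ≈ 0.15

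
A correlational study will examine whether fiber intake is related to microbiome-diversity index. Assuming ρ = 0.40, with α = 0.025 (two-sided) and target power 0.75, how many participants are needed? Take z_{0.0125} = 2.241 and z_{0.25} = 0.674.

n = 51

Fisher's z: C = ½·ln((1+r)/(1−r)) = ½·ln(2.3333) = 0.4236.
n = ((z_{α/2} + z_β)/C)² + 3.
(2.241 + 0.674) / 0.4236 = 2.915 / 0.4236 = 6.881.
n = 6.881² + 3 = 47.35 + 3 = 50.4.
Round up.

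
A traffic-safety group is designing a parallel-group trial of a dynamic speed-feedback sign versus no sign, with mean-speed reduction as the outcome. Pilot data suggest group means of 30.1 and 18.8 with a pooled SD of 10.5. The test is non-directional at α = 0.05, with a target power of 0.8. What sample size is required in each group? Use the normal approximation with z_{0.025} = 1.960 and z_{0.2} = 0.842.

Cohen's d = |M₁ − M₂| / SD_pooled = |30.1 − 18.8| / 10.5 = 11.3 / 10.5 = 1.076.
For two independent groups with equal n: n = 2·((z_{α/2} + z_β) / d)².
z_{α/2} + z_β = 1.960 + 0.842 = 2.802.
n = 2 × (2.802 / 1.076)² = 2 × 2.604² = 2 × 6.78 = 13.6.
Round up to the next whole participant.

n = 14 per group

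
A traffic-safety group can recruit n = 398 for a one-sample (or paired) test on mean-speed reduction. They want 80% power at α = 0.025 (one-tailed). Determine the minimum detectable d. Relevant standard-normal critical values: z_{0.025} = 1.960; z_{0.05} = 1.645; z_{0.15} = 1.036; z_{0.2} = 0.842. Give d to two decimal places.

d_min ≈ 0.14

For a single sample (or paired design) of n = 398: d_min = (z_{α} + z_β)/√n.
z-sum = 1.960 + 0.842 = 2.802.
d_min = 2.802 / √398 = 2.802 / 19.950 = 0.140.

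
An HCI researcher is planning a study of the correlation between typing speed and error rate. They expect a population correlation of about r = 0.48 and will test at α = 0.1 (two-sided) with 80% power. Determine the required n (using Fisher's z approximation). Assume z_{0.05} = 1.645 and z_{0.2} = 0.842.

Fisher's z: C = ½·ln((1+r)/(1−r)) = ½·ln(2.8462) = 0.5230.
n = ((z_{α/2} + z_β)/C)² + 3.
(1.645 + 0.842) / 0.5230 = 2.487 / 0.5230 = 4.755.
n = 4.755² + 3 = 22.61 + 3 = 25.6.
Round up.

n = 26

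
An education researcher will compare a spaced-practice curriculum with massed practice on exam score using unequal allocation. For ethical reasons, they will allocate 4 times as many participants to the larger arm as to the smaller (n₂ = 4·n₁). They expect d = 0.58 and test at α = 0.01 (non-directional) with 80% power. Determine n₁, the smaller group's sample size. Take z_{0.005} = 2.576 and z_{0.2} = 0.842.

With allocation ratio k = n₂/n₁ = 4, Var(x̄₁−x̄₂) = σ²(1/n₁ + 1/(k·n₁)) = σ²·(k+1)/(k·n₁).
So n₁ = (1 + 1/k)·((z_{α/2} + z_β)/d)² = 1.250 × (3.418/0.58)².
n₁ = 1.250 × 34.73 = 43.4.
Round up: n₁ = 44, giving n₂ = 4 × 44 = 176.

n₁ = 44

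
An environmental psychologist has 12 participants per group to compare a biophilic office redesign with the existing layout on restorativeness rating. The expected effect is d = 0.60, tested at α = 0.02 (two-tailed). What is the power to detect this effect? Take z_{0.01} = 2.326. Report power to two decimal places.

power ≈ 0.20

For two equal groups, power = Φ(d·√(n/2) − z_{α/2}).
d·√(n/2) = 0.60 × √(12/2) = 0.60 × 2.449 = 1.470.
z_β = 1.470 − 2.326 = -0.856.
Power = Φ(-0.856) = 0.196.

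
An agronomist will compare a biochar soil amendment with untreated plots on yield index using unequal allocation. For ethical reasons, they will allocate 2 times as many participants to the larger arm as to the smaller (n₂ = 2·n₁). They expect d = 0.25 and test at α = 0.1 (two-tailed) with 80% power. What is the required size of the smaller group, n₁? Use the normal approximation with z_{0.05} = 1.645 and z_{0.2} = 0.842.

n₁ = 149

With allocation ratio k = n₂/n₁ = 2, Var(x̄₁−x̄₂) = σ²(1/n₁ + 1/(k·n₁)) = σ²·(k+1)/(k·n₁).
So n₁ = (1 + 1/k)·((z_{α/2} + z_β)/d)² = 1.500 × (2.487/0.25)².
n₁ = 1.500 × 98.96 = 148.4.
Round up: n₁ = 149, giving n₂ = 2 × 149 = 298.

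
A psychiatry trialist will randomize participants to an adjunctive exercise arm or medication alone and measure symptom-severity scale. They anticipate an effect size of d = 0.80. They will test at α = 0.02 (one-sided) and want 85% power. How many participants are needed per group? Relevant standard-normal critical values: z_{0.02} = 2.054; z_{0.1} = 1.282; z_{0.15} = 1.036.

For two independent groups with equal n: n = 2·((z_{α} + z_β) / d)².
z_{α} + z_β = 2.054 + 1.036 = 3.090.
n = 2 × (3.090 / 0.80)² = 2 × 3.862² = 2 × 14.92 = 29.8.
Round up to the next whole participant.

n = 30 per group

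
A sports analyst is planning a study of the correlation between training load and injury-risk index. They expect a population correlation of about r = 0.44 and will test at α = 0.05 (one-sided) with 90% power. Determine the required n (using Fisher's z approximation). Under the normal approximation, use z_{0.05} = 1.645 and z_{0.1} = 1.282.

n = 42

Fisher's z: C = ½·ln((1+r)/(1−r)) = ½·ln(2.5714) = 0.4722.
n = ((z_{α} + z_β)/C)² + 3.
(1.645 + 1.282) / 0.4722 = 2.927 / 0.4722 = 6.199.
n = 6.199² + 3 = 38.42 + 3 = 41.4.
Round up.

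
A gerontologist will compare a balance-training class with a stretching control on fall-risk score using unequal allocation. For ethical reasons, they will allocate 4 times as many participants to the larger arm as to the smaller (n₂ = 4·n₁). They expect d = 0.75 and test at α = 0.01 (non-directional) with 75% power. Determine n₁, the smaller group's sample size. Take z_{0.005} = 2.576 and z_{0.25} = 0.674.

With allocation ratio k = n₂/n₁ = 4, Var(x̄₁−x̄₂) = σ²(1/n₁ + 1/(k·n₁)) = σ²·(k+1)/(k·n₁).
So n₁ = (1 + 1/k)·((z_{α/2} + z_β)/d)² = 1.250 × (3.250/0.75)².
n₁ = 1.250 × 18.78 = 23.5.
Round up: n₁ = 24, giving n₂ = 4 × 24 = 96.

n₁ = 24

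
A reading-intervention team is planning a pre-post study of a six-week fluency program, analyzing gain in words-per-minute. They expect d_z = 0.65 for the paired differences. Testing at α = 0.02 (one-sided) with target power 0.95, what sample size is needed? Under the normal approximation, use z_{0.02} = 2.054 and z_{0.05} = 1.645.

For a paired (one-sample on differences) test: n = ((z_{α} + z_β) / d)².
z_{α} + z_β = 2.054 + 1.645 = 3.699.
n = (3.699 / 0.65)² = 5.691² = 32.38.
Round up.

n = 33 pairs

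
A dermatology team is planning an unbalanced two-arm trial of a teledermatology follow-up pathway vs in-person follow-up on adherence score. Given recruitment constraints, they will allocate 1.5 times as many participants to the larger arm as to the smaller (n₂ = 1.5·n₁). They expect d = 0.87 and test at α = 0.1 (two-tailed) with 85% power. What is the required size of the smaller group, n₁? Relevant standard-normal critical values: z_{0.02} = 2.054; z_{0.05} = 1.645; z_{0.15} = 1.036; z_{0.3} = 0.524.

n₁ = 16

With allocation ratio k = n₂/n₁ = 1.5, Var(x̄₁−x̄₂) = σ²(1/n₁ + 1/(k·n₁)) = σ²·(k+1)/(k·n₁).
So n₁ = (1 + 1/k)·((z_{α/2} + z_β)/d)² = 1.667 × (2.681/0.87)².
n₁ = 1.667 × 9.50 = 15.8.
Round up: n₁ = 16, giving n₂ = 1.5 × 16 = 24.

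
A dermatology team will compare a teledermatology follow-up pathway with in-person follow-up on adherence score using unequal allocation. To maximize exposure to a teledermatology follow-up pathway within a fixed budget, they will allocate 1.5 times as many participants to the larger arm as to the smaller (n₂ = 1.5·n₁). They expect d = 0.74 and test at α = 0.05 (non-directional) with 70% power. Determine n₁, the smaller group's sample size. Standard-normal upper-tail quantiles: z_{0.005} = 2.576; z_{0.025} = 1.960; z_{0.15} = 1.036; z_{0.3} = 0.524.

With allocation ratio k = n₂/n₁ = 1.5, Var(x̄₁−x̄₂) = σ²(1/n₁ + 1/(k·n₁)) = σ²·(k+1)/(k·n₁).
So n₁ = (1 + 1/k)·((z_{α/2} + z_β)/d)² = 1.667 × (2.484/0.74)².
n₁ = 1.667 × 11.27 = 18.8.
Round up: n₁ = 19, giving n₂ = ⌈1.5 × 19⌉ = ⌈28.5⌉ = 29.

n₁ = 19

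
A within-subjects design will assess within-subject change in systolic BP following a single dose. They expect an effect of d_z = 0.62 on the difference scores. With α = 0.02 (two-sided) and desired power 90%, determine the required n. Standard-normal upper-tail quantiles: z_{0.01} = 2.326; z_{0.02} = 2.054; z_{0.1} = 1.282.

n = 34 pairs

For a paired (one-sample on differences) test: n = ((z_{α/2} + z_β) / d)².
z_{α/2} + z_β = 2.326 + 1.282 = 3.608.
n = (3.608 / 0.62)² = 5.819² = 33.86.
Round up.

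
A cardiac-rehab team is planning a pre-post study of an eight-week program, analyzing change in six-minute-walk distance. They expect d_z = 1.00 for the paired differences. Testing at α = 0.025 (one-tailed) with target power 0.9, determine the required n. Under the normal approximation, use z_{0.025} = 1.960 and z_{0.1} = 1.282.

n = 11 pairs

For a paired (one-sample on differences) test: n = ((z_{α} + z_β) / d)².
z_{α} + z_β = 1.960 + 1.282 = 3.242.
n = (3.242 / 1.00)² = 3.242² = 10.51.
Round up.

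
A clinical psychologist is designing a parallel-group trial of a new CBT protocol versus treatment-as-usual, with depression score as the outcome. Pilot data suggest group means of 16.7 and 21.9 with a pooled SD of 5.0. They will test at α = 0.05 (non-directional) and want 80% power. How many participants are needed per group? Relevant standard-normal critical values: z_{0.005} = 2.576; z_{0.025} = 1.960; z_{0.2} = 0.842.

Cohen's d = |M₁ − M₂| / SD_pooled = |16.7 − 21.9| / 5.0 = 5.2 / 5.0 = 1.040.
For two independent groups with equal n: n = 2·((z_{α/2} + z_β) / d)².
z_{α/2} + z_β = 1.960 + 0.842 = 2.802.
n = 2 × (2.802 / 1.040)² = 2 × 2.694² = 2 × 7.26 = 14.5.
Round up to the next whole participant.

n = 15 per group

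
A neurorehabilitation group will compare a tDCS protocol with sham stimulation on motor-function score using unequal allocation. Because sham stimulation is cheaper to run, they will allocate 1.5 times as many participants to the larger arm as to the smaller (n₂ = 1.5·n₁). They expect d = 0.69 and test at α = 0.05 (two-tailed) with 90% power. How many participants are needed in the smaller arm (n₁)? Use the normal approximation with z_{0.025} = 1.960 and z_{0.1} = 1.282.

n₁ = 37

With allocation ratio k = n₂/n₁ = 1.5, Var(x̄₁−x̄₂) = σ²(1/n₁ + 1/(k·n₁)) = σ²·(k+1)/(k·n₁).
So n₁ = (1 + 1/k)·((z_{α/2} + z_β)/d)² = 1.667 × (3.242/0.69)².
n₁ = 1.667 × 22.08 = 36.8.
Round up: n₁ = 37, giving n₂ = ⌈1.5 × 37⌉ = ⌈55.5⌉ = 56.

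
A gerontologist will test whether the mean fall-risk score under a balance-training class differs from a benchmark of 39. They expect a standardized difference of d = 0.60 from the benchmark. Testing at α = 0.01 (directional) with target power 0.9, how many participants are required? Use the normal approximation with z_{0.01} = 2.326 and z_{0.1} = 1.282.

n = 37

For a one-sample test: n = ((z_{α} + z_β) / d)².
z_{α} + z_β = 2.326 + 1.282 = 3.608.
n = (3.608 / 0.60)² = 6.013² = 36.16.
Round up.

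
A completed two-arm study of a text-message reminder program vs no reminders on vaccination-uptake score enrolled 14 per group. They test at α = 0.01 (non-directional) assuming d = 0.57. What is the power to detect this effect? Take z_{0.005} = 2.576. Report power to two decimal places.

For two equal groups, power = Φ(d·√(n/2) − z_{α/2}).
d·√(n/2) = 0.57 × √(14/2) = 0.57 × 2.646 = 1.508.
z_β = 1.508 − 2.576 = -1.068.
Power = Φ(-1.068) = 0.143.

power ≈ 0.14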